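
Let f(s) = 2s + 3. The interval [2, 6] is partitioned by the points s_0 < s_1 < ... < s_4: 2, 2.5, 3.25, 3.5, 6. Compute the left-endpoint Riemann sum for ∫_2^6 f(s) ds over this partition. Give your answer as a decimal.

36.875

Subinterval widths: 0.5, 0.75, 0.25, 2.5.
Left endpoints: 2, 2.5, 3.25, 3.5.
f(2) = 7, f(2.5) = 8, f(3.25) = 9.5, f(3.5) = 10.
Sum = Σ Δs_i · f(s_i).
Sum = 36.875.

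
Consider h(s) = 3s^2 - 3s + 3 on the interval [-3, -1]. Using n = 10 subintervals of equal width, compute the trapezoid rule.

44.04

Δs = (-1 − (-3))/10 = 0.2.
h(-3) = 39, h(-2.8) = 34.92, h(-2.6) = 31.08, h(-2.4) = 27.48, h(-2.2) = 24.12, h(-2) = 21, h(-1.8) = 18.12, h(-1.6) = 15.48, h(-1.4) = 13.08, h(-1.2) = 10.92, h(-1) = 9.
T_10 = (Δs/2)·[h(s_0) + 2h(s_1) + ... + 2h(s_{9}) + h(s_10)].
Sum = 44.04.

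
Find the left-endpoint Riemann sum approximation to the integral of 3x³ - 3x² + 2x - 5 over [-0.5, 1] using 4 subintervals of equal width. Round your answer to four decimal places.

Δx = (1 − (-0.5))/4 = 0.375.
Left endpoints: -0.5, -0.125, 0.25, 0.625.
f(-0.5) = -7.125, f(-0.125) = -2715/512, f(0.25) = -4.640625, f(0.625) = -2145/512.
Sum = Δx · [f(-0.5) + f(-0.125) + f(0.25) + f(0.625)].
Sum ≈ -7.9717.

-7.9717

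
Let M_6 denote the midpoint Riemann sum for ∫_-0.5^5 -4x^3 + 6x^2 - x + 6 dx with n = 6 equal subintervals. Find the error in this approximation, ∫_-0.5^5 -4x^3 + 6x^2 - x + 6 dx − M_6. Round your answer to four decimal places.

Exact integral: ∫_-0.5^5 f(x) dx = -354.0625.
M_6 ≈ -345.974826.
Error ≈ -354.0625 − (-345.974826) ≈ -8.0877.

-8.0877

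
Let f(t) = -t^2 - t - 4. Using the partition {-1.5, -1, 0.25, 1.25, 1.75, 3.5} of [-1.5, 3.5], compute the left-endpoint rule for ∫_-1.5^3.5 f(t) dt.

Subinterval widths: 0.5, 1.25, 1, 0.5, 1.75.
Left endpoints: -1.5, -1, 0.25, 1.25, 1.75.
f(-1.5) = -4.75, f(-1) = -4, f(0.25) = -4.3125, f(1.25) = -6.8125, f(1.75) = -8.8125.
Sum = Σ Δt_i · f(t_i).
Sum = -30.515625.

-30.515625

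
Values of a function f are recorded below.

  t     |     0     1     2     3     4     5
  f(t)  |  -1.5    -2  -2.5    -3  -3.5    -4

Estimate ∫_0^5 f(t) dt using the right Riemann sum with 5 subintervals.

-15

Δt = 1.
Sum = 1·[(-2) + (-2.5) + (-3) + (-3.5) + (-4)] = -15.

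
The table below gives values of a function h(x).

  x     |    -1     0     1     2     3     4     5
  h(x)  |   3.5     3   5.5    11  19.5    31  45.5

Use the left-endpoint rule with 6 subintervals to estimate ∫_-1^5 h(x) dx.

Δx = 1.
Sum = 1·[3.5 + 3 + 5.5 + 11 + 19.5 + 31] = 73.5.

73.5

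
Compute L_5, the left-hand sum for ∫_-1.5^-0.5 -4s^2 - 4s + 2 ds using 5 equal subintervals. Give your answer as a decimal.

1.24

Δs = (-0.5 − (-1.5))/5 = 0.2.
Left endpoints: -1.5, -1.3, -1.1, -0.9, -0.7.
f(-1.5) = -1, f(-1.3) = 0.44, f(-1.1) = 1.56, f(-0.9) = 2.36, f(-0.7) = 2.84.
Sum = Δs · [f(-1.5) + f(-1.3) + f(-1.1) + f(-0.9) + f(-0.7)].
Sum = 1.24.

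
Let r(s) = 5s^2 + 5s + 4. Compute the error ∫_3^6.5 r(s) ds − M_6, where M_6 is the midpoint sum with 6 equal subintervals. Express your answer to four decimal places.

0.4962

Exact integral: ∫_3^6.5 r(s) ds ≈ 509.833333.
M_6 ≈ 509.337095.
Error ≈ 509.833333 − 509.337095 ≈ 0.4962.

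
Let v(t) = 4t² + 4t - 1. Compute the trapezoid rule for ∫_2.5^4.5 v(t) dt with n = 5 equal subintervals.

Δt = (4.5 − 2.5)/5 = 0.4.
v(2.5) = 34, v(2.9) = 44.24, v(3.3) = 55.76, v(3.7) = 68.56, v(4.1) = 82.64, v(4.5) = 98.
T_5 = (Δt/2)·[v(t_0) + 2v(t_1) + ... + 2v(t_{4}) + v(t_5)].
Sum = 126.88.

126.88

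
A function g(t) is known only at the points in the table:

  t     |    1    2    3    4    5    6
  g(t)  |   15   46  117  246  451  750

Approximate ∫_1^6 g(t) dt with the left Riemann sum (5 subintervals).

875

Δt = 1.
Sum = 1·[15 + 46 + 117 + 246 + 451] = 875.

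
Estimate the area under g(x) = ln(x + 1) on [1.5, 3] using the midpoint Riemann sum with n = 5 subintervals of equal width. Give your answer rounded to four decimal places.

Δx = (3 − 1.5)/5 = 0.3.
Midpoints: 1.65, 1.95, 2.25, 2.55, 2.85.
g(1.65) ≈ 0.9746, g(1.95) ≈ 1.0818, g(2.25) ≈ 1.1787, g(2.55) ≈ 1.2669, g(2.85) ≈ 1.3481.
Sum = Δx · [g(1.65) + g(1.95) + g(2.25) + g(2.55) + g(2.85)].
Sum ≈ 1.7550.

1.7550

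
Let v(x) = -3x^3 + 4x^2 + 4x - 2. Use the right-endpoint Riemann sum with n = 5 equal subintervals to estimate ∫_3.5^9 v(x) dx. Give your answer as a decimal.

-4793.58

Δx = (9 − 3.5)/5 = 1.1.
Right endpoints: 4.6, 5.7, 6.8, 7.9, 9.
v(4.6) = -190.968, v(5.7) = -404.819, v(6.8) = -733.136, v(7.9) = -1199.877, v(9) = -1829.
Sum = Δx · [v(4.6) + v(5.7) + v(6.8) + v(7.9) + v(9)].
Sum = -4793.58.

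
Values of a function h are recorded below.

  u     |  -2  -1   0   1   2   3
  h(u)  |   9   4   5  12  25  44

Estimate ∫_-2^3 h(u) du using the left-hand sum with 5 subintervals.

Δu = 1.
Sum = 1·[9 + 4 + 5 + 12 + 25] = 55.

55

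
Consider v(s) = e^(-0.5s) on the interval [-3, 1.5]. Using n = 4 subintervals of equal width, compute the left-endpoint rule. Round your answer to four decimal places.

Δs = (1.5 − (-3))/4 = 1.125.
Left endpoints: -3, -1.875, -0.75, 0.375.
v(-3) ≈ 4.4817, v(-1.875) ≈ 2.5536, v(-0.75) ≈ 1.4550, v(0.375) ≈ 0.8290.
Sum = Δs · [v(-3) + v(-1.875) + v(-0.75) + v(0.375)].
Sum ≈ 10.4842.

10.4842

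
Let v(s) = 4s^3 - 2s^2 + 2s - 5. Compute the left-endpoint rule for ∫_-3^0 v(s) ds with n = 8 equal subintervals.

Δs = (0 − (-3))/8 = 0.375.
Left endpoints: -3, -2.625, -2.25, -1.875, -1.5, -1.125, -0.75, -0.375.
v(-3) = -137, v(-2.625) = -96.3828125, v(-2.25) = -65.1875, v(-1.875) = -42.1484375, v(-1.5) = -26, v(-1.125) = -15.4765625, v(-0.75) = -9.3125, v(-0.375) = -6.2421875.
Sum = Δs · [v(-3) + v(-2.625) + v(-2.25) + ...].
Sum = -149.15625.

-149.15625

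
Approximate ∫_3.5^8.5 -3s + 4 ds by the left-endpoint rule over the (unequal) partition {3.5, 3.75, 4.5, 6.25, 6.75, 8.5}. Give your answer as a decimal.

-59.5

Subinterval widths: 0.25, 0.75, 1.75, 0.5, 1.75.
Left endpoints: 3.5, 3.75, 4.5, 6.25, 6.75.
f(3.5) = -6.5, f(3.75) = -7.25, f(4.5) = -9.5, f(6.25) = -14.75, f(6.75) = -16.25.
Sum = Σ Δs_i · f(s_i).
Sum = -59.5.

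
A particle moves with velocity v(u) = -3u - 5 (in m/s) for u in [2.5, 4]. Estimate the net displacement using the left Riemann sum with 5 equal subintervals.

-21.45

Δu = (4 − 2.5)/5 = 0.3.
Left endpoints: 2.5, 2.8, 3.1, 3.4, 3.7.
v(2.5) = -12.5, v(2.8) = -13.4, v(3.1) = -14.3, v(3.4) = -15.2, v(3.7) = -16.1.
Sum = Δu · [v(2.5) + v(2.8) + v(3.1) + v(3.4) + v(3.7)].
Sum = -21.45.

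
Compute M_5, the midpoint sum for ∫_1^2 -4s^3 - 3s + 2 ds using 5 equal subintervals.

-17.44

Δs = (2 − 1)/5 = 0.2.
Midpoints: 1.1, 1.3, 1.5, 1.7, 1.9.
f(1.1) = -6.624, f(1.3) = -10.688, f(1.5) = -16, f(1.7) = -22.752, f(1.9) = -31.136.
Sum = Δs · [f(1.1) + f(1.3) + f(1.5) + f(1.7) + f(1.9)].
Sum = -17.44.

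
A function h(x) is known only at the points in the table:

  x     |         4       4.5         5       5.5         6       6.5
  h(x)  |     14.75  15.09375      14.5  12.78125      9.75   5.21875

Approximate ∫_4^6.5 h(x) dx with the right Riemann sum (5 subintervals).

Δx = 0.5.
Sum = 0.5·[15.09375 + 14.5 + 12.78125 + 9.75 + 5.21875] = 28.671875.

28.671875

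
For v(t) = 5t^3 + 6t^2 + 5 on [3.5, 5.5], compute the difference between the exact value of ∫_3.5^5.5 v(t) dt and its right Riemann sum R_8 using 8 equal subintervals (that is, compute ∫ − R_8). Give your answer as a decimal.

Exact integral: ∫_3.5^5.5 v(t) dt = 1213.25.
R_8 = 1305.46875.
Error = 1213.25 − 1305.46875 = -92.21875.

-92.21875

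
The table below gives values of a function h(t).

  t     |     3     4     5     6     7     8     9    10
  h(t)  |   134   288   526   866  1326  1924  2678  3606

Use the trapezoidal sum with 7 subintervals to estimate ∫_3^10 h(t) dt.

9478

Δt = 1.
T_7 = (1/2)·[134 + 2·288 + 2·526 + 2·866 + 2·1326 + 2·1924 + 2·2678 + 3606] = 9478.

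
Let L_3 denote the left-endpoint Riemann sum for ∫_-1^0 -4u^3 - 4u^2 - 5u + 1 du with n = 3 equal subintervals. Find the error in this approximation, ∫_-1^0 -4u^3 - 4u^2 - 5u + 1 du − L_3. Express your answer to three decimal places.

Exact integral: ∫_-1^0 f(u) du ≈ 3.16667.
L_3 ≈ 4.03704.
Error ≈ 3.16667 − 4.03704 ≈ -0.870.

-0.870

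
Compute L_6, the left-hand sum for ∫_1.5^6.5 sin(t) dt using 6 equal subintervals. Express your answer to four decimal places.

Δt = (6.5 − 1.5)/6 = 5/6.
Left endpoints: 1.5, 7/3, 19/6, 4, 29/6, 17/3.
f(1.5) ≈ 0.9975, f(7/3) ≈ 0.7231, f(19/6) ≈ -0.0251, f(4) ≈ -0.7568, f(29/6) ≈ -0.9927, f(17/3) ≈ -0.5782.
Sum = Δt · [f(1.5) + f(7/3) + f(19/6) + ...].
Sum ≈ -0.5268.

-0.5268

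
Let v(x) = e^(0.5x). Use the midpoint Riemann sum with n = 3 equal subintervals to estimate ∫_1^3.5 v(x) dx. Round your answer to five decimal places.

Δx = (3.5 − 1)/3 = 5/6.
Midpoints: 17/12, 2.25, 37/12.
v(17/12) ≈ 2.03060, v(2.25) ≈ 3.08022, v(37/12) ≈ 4.67237.
Sum = Δx · [v(17/12) + v(2.25) + v(37/12)].
Sum ≈ 8.15266.

8.15266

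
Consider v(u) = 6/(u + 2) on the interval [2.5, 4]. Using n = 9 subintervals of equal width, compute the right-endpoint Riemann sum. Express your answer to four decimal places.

Δu = (4 − 2.5)/9 = 1/6.
Right endpoints: 8/3, 17/6, 3, 19/6, 10/3, 3.5, 11/3, 23/6, 4.
v(8/3) = 9/7, v(17/6) = 36/29, v(3) = 1.2, v(19/6) = 36/31, v(10/3) = 1.125, v(3.5) = 12/11, v(11/3) = 18/17, v(23/6) = 36/35, v(4) = 1.
Sum = Δu · [v(8/3) + v(17/6) + v(3) + ...].
Sum ≈ 1.6986.

1.6986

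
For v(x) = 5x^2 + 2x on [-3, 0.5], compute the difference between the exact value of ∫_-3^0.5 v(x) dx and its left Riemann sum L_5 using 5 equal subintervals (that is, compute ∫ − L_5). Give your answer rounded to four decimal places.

Exact integral: ∫_-3^0.5 v(x) dx ≈ 36.458333.
L_5 = 50.75.
Error ≈ 36.458333 − 50.75 ≈ -14.2917.

-14.2917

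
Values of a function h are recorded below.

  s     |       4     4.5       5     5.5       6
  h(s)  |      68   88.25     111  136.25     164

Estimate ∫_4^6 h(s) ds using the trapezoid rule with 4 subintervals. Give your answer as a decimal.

Δs = 0.5.
T_4 = (0.5/2)·[68 + 2·88.25 + 2·111 + 2·136.25 + 164] = 225.75.

225.75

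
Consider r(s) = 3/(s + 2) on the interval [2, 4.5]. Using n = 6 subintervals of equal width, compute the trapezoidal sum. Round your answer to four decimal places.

1.4582

Δs = (4.5 − 2)/6 = 5/12.
r(2) = 0.75, r(29/12) = 36/53, r(17/6) = 18/29, r(3.25) = 4/7, r(11/3) = 9/17, r(49/12) = 36/73, r(4.5) = 6/13.
T_6 = (Δs/2)·[r(s_0) + 2r(s_1) + ... + 2r(s_{5}) + r(s_6)].
Sum ≈ 1.4582.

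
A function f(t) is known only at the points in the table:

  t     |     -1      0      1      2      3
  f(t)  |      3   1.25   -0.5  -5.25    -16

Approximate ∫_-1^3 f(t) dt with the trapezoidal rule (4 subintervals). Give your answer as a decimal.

Δt = 1.
T_4 = (1/2)·[3 + 2·1.25 + 2·(-0.5) + 2·(-5.25) + (-16)] = -11.

-11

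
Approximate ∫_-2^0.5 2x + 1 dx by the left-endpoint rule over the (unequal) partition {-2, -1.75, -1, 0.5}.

Subinterval widths: 0.25, 0.75, 1.5.
Left endpoints: -2, -1.75, -1.
f(-2) = -3, f(-1.75) = -2.5, f(-1) = -1.
Sum = Σ Δx_i · f(x_i).
Sum = -4.125.

-4.125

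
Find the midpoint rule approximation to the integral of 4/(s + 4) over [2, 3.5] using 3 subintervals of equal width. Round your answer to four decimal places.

0.8922

Δs = (3.5 − 2)/3 = 0.5.
Midpoints: 2.25, 2.75, 3.25.
f(2.25) = 0.64, f(2.75) = 16/27, f(3.25) = 16/29.
Sum = Δs · [f(2.25) + f(2.75) + f(3.25)].
Sum ≈ 0.8922.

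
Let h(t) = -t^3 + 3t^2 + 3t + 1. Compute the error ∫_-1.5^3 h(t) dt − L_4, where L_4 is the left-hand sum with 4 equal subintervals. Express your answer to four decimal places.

Exact integral: ∫_-1.5^3 h(t) dt = 26.015625.
L_4 ≈ 24.829102.
Error ≈ 26.015625 − 24.829102 ≈ 1.1865.

1.1865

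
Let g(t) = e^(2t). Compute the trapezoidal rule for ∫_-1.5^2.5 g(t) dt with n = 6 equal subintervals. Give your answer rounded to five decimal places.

Δt = (2.5 − (-1.5))/6 = 2/3.
g(-1.5) ≈ 0.04979, g(-5/6) ≈ 0.18888, g(-1/6) ≈ 0.71653, g(0.5) ≈ 2.71828, g(7/6) ≈ 10.31226, g(11/6) ≈ 39.12128, g(2.5) ≈ 148.41316.
T_6 = (Δt/2)·[g(t_0) + 2g(t_1) + ... + 2g(t_{5}) + g(t_6)].
Sum ≈ 84.85914.

84.85914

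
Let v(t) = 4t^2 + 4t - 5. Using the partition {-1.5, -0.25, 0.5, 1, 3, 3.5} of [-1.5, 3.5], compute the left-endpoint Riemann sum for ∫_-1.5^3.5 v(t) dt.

19.6875

Subinterval widths: 1.25, 0.75, 0.5, 2, 0.5.
Left endpoints: -1.5, -0.25, 0.5, 1, 3.
v(-1.5) = -2, v(-0.25) = -5.75, v(0.5) = -2, v(1) = 3, v(3) = 43.
Sum = Σ Δt_i · v(t_i).
Sum = 19.6875.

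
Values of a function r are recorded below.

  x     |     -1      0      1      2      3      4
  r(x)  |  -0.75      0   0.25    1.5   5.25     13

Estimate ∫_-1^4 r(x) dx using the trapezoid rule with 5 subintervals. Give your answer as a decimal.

13.125

Δx = 1.
T_5 = (1/2)·[(-0.75) + 2·0 + 2·0.25 + 2·1.5 + 2·5.25 + 13] = 13.125.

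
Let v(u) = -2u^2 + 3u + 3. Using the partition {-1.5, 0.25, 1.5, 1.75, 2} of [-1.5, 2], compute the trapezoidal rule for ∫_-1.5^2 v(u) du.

3.09375

Subinterval widths: 1.75, 1.25, 0.25, 0.25.
v(-1.5) = -6, v(0.25) = 3.625, v(1.5) = 3, v(1.75) = 2.125, v(2) = 1.
On each subinterval the trapezoid contributes (Δu_i/2)·[v(u_{i-1}) + v(u_i)].
Sum = 3.09375.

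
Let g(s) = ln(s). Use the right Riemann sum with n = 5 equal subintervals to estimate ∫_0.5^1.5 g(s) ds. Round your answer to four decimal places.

0.0602

Δs = (1.5 − 0.5)/5 = 0.2.
Right endpoints: 0.7, 0.9, 1.1, 1.3, 1.5.
g(0.7) ≈ -0.3567, g(0.9) ≈ -0.1054, g(1.1) ≈ 0.0953, g(1.3) ≈ 0.2624, g(1.5) ≈ 0.4055.
Sum = Δs · [g(0.7) + g(0.9) + g(1.1) + g(1.3) + g(1.5)].
Sum ≈ 0.0602.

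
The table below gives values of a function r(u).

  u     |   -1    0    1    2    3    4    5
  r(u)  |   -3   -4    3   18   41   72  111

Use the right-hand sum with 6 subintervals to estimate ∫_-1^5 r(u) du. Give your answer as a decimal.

Δu = 1.
Sum = 1·[(-4) + 3 + 18 + 41 + 72 + 111] = 241.

241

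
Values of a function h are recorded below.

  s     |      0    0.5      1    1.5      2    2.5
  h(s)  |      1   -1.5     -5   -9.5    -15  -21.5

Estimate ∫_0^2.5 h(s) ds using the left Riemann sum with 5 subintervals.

-15

Δs = 0.5.
Sum = 0.5·[1 + (-1.5) + (-5) + (-9.5) + (-15)] = -15.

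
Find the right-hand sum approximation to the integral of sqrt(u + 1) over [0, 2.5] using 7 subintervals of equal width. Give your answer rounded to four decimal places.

Δu = (2.5 − 0)/7 = 5/14.
Right endpoints: 5/14, 5/7, 15/14, 10/7, 25/14, 15/7, 2.5.
f(5/14) ≈ 1.1650, f(5/7) ≈ 1.3093, f(15/14) ≈ 1.4392, f(10/7) ≈ 1.5584, f(25/14) ≈ 1.6690, f(15/7) ≈ 1.7728, f(2.5) ≈ 1.8708.
Sum = Δu · [f(5/14) + f(5/7) + f(15/14) + ...].
Sum ≈ 3.8516.

3.8516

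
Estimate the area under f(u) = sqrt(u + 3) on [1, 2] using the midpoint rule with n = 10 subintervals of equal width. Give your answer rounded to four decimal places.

Δu = (2 − 1)/10 = 0.1.
Midpoints: 1.05, 1.15, 1.25, 1.35, 1.45, 1.55, 1.65, 1.75, 1.85, 1.95.
f(1.05) ≈ 2.0125, f(1.15) ≈ 2.0372, f(1.25) ≈ 2.0616, f(1.35) ≈ 2.0857, f(1.45) ≈ 2.1095, f(1.55) ≈ 2.1331, f(1.65) ≈ 2.1564, f(1.75) ≈ 2.1794, f(1.85) ≈ 2.2023, f(1.95) ≈ 2.2249.
Sum = Δu · [f(1.05) + f(1.15) + f(1.25) + ...].
Sum ≈ 2.1202.

2.1202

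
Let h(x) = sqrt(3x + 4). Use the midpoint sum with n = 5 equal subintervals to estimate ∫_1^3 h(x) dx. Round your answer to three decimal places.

6.301

Δx = (3 − 1)/5 = 0.4.
Midpoints: 1.2, 1.6, 2, 2.4, 2.8.
h(1.2) ≈ 2.757, h(1.6) ≈ 2.966, h(2) ≈ 3.162, h(2.4) ≈ 3.347, h(2.8) ≈ 3.521.
Sum = Δx · [h(1.2) + h(1.6) + h(2) + h(2.4) + h(2.8)].
Sum ≈ 6.301.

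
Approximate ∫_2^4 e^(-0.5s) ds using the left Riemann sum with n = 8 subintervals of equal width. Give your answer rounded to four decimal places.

0.4948

Δs = (4 − 2)/8 = 0.25.
Left endpoints: 2, 2.25, 2.5, 2.75, 3, 3.25, 3.5, 3.75.
f(2) ≈ 0.3679, f(2.25) ≈ 0.3247, f(2.5) ≈ 0.2865, f(2.75) ≈ 0.2528, f(3) ≈ 0.2231, f(3.25) ≈ 0.1969, f(3.5) ≈ 0.1738, f(3.75) ≈ 0.1534.
Sum = Δs · [f(2) + f(2.25) + f(2.5) + ...].
Sum ≈ 0.4948.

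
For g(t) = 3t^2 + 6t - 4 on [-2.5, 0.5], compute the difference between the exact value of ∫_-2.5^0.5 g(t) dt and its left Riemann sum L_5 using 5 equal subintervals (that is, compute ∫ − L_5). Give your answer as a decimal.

-0.54

Exact integral: ∫_-2.5^0.5 g(t) dt = -14.25.
L_5 = -13.71.
Error = -14.25 − (-13.71) = -0.54.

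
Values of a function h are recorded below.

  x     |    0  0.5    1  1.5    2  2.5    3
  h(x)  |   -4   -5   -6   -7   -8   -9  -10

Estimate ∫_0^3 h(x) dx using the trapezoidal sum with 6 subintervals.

Δx = 0.5.
T_6 = (0.5/2)·[(-4) + 2·(-5) + 2·(-6) + 2·(-7) + 2·(-8) + 2·(-9) + (-10)] = -21.

-21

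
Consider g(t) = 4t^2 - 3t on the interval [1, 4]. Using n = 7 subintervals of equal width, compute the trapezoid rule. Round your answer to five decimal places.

Δt = (4 − 1)/7 = 3/7.
g(1) = 1, g(10/7) = 190/49, g(13/7) = 403/49, g(16/7) = 688/49, g(19/7) = 1045/49, g(22/7) = 1474/49, g(25/7) = 1975/49, g(4) = 52.
T_7 = (Δt/2)·[g(t_0) + 2g(t_1) + ... + 2g(t_{6}) + g(t_7)].
Sum ≈ 61.86735.

61.86735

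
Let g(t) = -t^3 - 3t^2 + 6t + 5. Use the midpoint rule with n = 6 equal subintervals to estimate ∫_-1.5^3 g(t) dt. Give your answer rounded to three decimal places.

-5.502

Δt = (3 − (-1.5))/6 = 0.75.
Midpoints: -1.125, -0.375, 0.375, 1.125, 1.875, 2.625.
g(-1.125) = -2111/512, g(-0.375) = 1219/512, g(0.375) = 3469/512, g(1.125) = 3343/512, g(1.875) = -455/512, g(2.625) = -9221/512.
Sum = Δt · [g(-1.125) + g(-0.375) + g(0.375) + ...].
Sum ≈ -5.502.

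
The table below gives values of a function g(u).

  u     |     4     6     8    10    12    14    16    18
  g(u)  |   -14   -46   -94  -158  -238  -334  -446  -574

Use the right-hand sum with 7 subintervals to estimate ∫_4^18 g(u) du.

Δu = 2.
Sum = 2·[(-46) + (-94) + (-158) + (-238) + (-334) + (-446) + (-574)] = -3780.

-3780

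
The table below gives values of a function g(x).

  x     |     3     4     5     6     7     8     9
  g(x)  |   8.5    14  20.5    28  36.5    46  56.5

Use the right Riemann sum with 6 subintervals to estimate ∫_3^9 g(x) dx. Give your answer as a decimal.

Δx = 1.
Sum = 1·[14 + 20.5 + 28 + 36.5 + 46 + 56.5] = 201.5.

201.5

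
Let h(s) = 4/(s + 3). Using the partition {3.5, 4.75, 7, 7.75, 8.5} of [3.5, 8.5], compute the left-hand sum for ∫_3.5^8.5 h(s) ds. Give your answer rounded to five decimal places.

Subinterval widths: 1.25, 2.25, 0.75, 0.75.
Left endpoints: 3.5, 4.75, 7, 7.75.
h(3.5) = 8/13, h(4.75) = 16/31, h(7) = 0.4, h(7.75) = 16/43.
Sum = Σ Δs_i · h(s_i).
Sum ≈ 2.50959.

2.50959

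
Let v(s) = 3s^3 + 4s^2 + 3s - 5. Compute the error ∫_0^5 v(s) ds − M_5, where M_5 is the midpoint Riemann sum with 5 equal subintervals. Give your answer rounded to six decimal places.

Exact integral: ∫_0^5 v(s) ds ≈ 647.91666667.
M_5 = 636.875.
Error ≈ 647.91666667 − 636.875 ≈ 11.041667.

11.041667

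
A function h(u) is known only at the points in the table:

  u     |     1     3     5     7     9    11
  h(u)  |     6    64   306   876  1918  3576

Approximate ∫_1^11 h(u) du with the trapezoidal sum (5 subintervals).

9910

Δu = 2.
T_5 = (2/2)·[6 + 2·64 + 2·306 + 2·876 + 2·1918 + 3576] = 9910.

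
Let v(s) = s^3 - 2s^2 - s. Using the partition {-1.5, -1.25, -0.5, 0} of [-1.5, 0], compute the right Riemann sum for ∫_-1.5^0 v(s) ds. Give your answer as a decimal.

-1.05078125

Subinterval widths: 0.25, 0.75, 0.5.
Right endpoints: -1.25, -0.5, 0.
v(-1.25) = -3.828125, v(-0.5) = -0.125, v(0) = 0.
Sum = Σ Δs_i · v(s_i).
Sum = -1.05078125.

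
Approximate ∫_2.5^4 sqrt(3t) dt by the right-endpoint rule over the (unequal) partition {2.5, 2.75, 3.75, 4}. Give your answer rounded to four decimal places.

4.9382

Subinterval widths: 0.25, 1, 0.25.
Right endpoints: 2.75, 3.75, 4.
f(2.75) ≈ 2.8723, f(3.75) ≈ 3.3541, f(4) ≈ 3.4641.
Sum = Σ Δt_i · f(t_i).
Sum ≈ 4.9382.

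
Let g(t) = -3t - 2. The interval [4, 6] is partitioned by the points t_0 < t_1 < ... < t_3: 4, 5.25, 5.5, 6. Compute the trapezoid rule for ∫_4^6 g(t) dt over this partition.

-34

Subinterval widths: 1.25, 0.25, 0.5.
g(4) = -14, g(5.25) = -17.75, g(5.5) = -18.5, g(6) = -20.
On each subinterval the trapezoid contributes (Δt_i/2)·[g(t_{i-1}) + g(t_i)].
Sum = -34.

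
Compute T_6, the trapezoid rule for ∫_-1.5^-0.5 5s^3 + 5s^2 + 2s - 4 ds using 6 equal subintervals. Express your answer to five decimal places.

Δs = (-0.5 − (-1.5))/6 = 1/6.
f(-1.5) = -12.625, f(-4/3) = -260/27, f(-7/6) = -1613/216, f(-1) = -6, f(-5/6) = -1099/216, f(-2/3) = -124/27, f(-0.5) = -4.375.
T_6 = (Δs/2)·[f(s_0) + 2f(s_1) + ... + 2f(s_{5}) + f(s_6)].
Sum ≈ -6.87963.

-6.87963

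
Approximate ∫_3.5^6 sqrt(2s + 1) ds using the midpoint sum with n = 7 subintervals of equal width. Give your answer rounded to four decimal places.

8.0820

Δs = (6 − 3.5)/7 = 5/14.
Midpoints: 103/28, 113/28, 123/28, 4.75, 143/28, 153/28, 163/28.
f(103/28) ≈ 2.8909, f(113/28) ≈ 3.0119, f(123/28) ≈ 3.1282, f(4.75) ≈ 3.2404, f(143/28) ≈ 3.3488, f(153/28) ≈ 3.4538, f(163/28) ≈ 3.5557.
Sum = Δs · [f(103/28) + f(113/28) + f(123/28) + ...].
Sum ≈ 8.0820.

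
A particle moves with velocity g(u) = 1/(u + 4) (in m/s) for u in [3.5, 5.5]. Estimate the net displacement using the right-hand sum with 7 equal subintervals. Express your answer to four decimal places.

Δu = (5.5 − 3.5)/7 = 2/7.
Right endpoints: 53/14, 57/14, 61/14, 65/14, 69/14, 73/14, 5.5.
g(53/14) = 14/109, g(57/14) = 14/113, g(61/14) = 14/117, g(65/14) = 14/121, g(69/14) = 0.112, g(73/14) = 14/129, g(5.5) = 2/19.
Sum = Δu · [g(53/14) + g(57/14) + g(61/14) + ...].
Sum ≈ 0.2324.

0.2324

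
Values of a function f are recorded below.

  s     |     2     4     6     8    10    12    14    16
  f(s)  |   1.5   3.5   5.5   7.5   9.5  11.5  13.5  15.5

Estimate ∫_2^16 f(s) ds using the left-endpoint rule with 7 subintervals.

Δs = 2.
Sum = 2·[1.5 + 3.5 + 5.5 + 7.5 + 9.5 + 11.5 + 13.5] = 105.

105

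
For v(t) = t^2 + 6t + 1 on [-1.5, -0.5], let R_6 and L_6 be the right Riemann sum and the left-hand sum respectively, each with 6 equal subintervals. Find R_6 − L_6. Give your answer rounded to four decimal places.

0.6667

R_6 ≈ -3.578704.
L_6 ≈ -4.245370.
R_6 − L_6 ≈ 0.6667.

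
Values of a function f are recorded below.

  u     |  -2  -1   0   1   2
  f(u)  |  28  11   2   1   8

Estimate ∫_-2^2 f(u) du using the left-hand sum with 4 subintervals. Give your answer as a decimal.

42

Δu = 1.
Sum = 1·[28 + 11 + 2 + 1] = 42.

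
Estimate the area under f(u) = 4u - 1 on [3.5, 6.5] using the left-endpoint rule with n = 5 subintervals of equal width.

53.4

Δu = (6.5 − 3.5)/5 = 0.6.
Left endpoints: 3.5, 4.1, 4.7, 5.3, 5.9.
f(3.5) = 13, f(4.1) = 15.4, f(4.7) = 17.8, f(5.3) = 20.2, f(5.9) = 22.6.
Sum = Δu · [f(3.5) + f(4.1) + f(4.7) + f(5.3) + f(5.9)].
Sum = 53.4.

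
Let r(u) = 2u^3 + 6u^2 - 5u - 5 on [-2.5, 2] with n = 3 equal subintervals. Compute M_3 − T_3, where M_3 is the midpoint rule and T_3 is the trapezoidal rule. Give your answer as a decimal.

M_3 = 15.046875.
T_3 = 26.4375.
M_3 − T_3 = -11.390625.

-11.390625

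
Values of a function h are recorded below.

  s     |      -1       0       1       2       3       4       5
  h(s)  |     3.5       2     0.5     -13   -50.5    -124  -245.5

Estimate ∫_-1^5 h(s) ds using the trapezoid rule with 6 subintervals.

Δs = 1.
T_6 = (1/2)·[3.5 + 2·2 + 2·0.5 + 2·(-13) + 2·(-50.5) + 2·(-124) + (-245.5)] = -306.

-306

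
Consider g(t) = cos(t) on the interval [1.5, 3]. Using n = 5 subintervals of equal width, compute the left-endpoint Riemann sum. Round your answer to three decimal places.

Δt = (3 − 1.5)/5 = 0.3.
Left endpoints: 1.5, 1.8, 2.1, 2.4, 2.7.
g(1.5) ≈ 0.071, g(1.8) ≈ -0.227, g(2.1) ≈ -0.505, g(2.4) ≈ -0.737, g(2.7) ≈ -0.904.
Sum = Δt · [g(1.5) + g(1.8) + g(2.1) + g(2.4) + g(2.7)].
Sum ≈ -0.691.

-0.691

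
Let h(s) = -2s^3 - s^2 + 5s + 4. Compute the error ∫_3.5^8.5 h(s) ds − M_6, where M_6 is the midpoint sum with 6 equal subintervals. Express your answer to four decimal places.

-10.7060

Exact integral: ∫_3.5^8.5 h(s) ds ≈ -2555.416667.
M_6 ≈ -2544.710648.
Error ≈ -2555.416667 − (-2544.710648) ≈ -10.7060.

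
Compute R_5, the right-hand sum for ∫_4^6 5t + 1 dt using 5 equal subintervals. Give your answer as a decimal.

54

Δt = (6 − 4)/5 = 0.4.
Right endpoints: 4.4, 4.8, 5.2, 5.6, 6.
f(4.4) = 23, f(4.8) = 25, f(5.2) = 27, f(5.6) = 29, f(6) = 31.
Sum = Δt · [f(4.4) + f(4.8) + f(5.2) + f(5.6) + f(6)].
Sum = 54.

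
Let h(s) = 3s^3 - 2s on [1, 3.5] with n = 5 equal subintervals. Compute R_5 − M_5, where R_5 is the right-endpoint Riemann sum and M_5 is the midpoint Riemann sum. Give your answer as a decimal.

R_5 = 132.8125.
M_5 = 99.4921875.
R_5 − M_5 = 33.3203125.

33.3203125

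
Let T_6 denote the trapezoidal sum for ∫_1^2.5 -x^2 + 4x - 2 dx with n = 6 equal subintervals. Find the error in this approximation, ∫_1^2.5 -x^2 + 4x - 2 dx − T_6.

0.015625

Exact integral: ∫_1^2.5 f(x) dx = 2.625.
T_6 = 2.609375.
Error = 2.625 − 2.609375 = 0.015625.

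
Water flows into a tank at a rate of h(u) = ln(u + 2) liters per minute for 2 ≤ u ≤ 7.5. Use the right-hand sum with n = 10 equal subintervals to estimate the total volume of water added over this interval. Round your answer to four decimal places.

10.5763

Δu = (7.5 − 2)/10 = 0.55.
Right endpoints: 2.55, 3.1, 3.65, 4.2, 4.75, 5.3, 5.85, 6.4, 6.95, 7.5.
h(2.55) ≈ 1.5151, h(3.1) ≈ 1.6292, h(3.65) ≈ 1.7317, h(4.2) ≈ 1.8245, h(4.75) ≈ 1.9095, h(5.3) ≈ 1.9879, h(5.85) ≈ 2.0605, h(6.4) ≈ 2.1282, h(6.95) ≈ 2.1917, h(7.5) ≈ 2.2513.
Sum = Δu · [h(2.55) + h(3.1) + h(3.65) + ...].
Sum ≈ 10.5763.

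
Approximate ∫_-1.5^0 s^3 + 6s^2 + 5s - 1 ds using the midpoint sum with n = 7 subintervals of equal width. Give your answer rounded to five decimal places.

Δs = (0 − (-1.5))/7 = 3/14.
Midpoints: -39/28, -33/28, -27/28, -0.75, -15/28, -9/28, -3/28.
f(-39/28) = 21377/21952, f(-33/28) = -4297/21952, f(-27/28) = -25003/21952, f(-0.75) = -1.796875, f(-15/28) = -46327/21952, f(-9/28) = -44353/21952, f(-3/28) = -32227/21952.
Sum = Δs · [f(-39/28) + f(-33/28) + f(-27/28) + ...].
Sum ≈ -1.66215.

-1.66215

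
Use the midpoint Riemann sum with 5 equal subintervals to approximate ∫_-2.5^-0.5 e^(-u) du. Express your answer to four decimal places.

10.4639

Δu = (-0.5 − (-2.5))/5 = 0.4.
Midpoints: -2.3, -1.9, -1.5, -1.1, -0.7.
f(-2.3) ≈ 9.9742, f(-1.9) ≈ 6.6859, f(-1.5) ≈ 4.4817, f(-1.1) ≈ 3.0042, f(-0.7) ≈ 2.0138.
Sum = Δu · [f(-2.3) + f(-1.9) + f(-1.5) + f(-1.1) + f(-0.7)].
Sum ≈ 10.4639.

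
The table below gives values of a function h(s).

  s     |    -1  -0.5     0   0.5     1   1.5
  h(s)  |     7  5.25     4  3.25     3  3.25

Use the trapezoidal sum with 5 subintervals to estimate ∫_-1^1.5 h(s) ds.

Δs = 0.5.
T_5 = (0.5/2)·[7 + 2·5.25 + 2·4 + 2·3.25 + 2·3 + 3.25] = 10.3125.

10.3125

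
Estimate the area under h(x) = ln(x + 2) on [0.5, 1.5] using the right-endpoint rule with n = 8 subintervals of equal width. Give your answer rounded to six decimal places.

Δx = (1.5 − 0.5)/8 = 0.125.
Right endpoints: 0.625, 0.75, 0.875, 1, 1.125, 1.25, 1.375, 1.5.
h(0.625) ≈ 0.965081, h(0.75) ≈ 1.011601, h(0.875) ≈ 1.056053, h(1) ≈ 1.098612, h(1.125) ≈ 1.139434, h(1.25) ≈ 1.178655, h(1.375) ≈ 1.216395, h(1.5) ≈ 1.252763.
Sum = Δx · [h(0.625) + h(0.75) + h(0.875) + ...].
Sum ≈ 1.114824.

1.114824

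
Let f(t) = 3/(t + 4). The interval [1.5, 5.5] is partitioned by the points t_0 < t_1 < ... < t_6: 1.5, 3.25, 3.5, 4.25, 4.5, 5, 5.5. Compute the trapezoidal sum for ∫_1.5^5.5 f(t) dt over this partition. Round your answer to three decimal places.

1.651

Subinterval widths: 1.75, 0.25, 0.75, 0.25, 0.5, 0.5.
f(1.5) = 6/11, f(3.25) = 12/29, f(3.5) = 0.4, f(4.25) = 4/11, f(4.5) = 6/17, f(5) = 1/3, f(5.5) = 6/19.
On each subinterval the trapezoid contributes (Δt_i/2)·[f(t_{i-1}) + f(t_i)].
Sum ≈ 1.651.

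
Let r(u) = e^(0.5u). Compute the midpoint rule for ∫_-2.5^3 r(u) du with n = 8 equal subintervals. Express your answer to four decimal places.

Δu = (3 − (-2.5))/8 = 0.6875.
Midpoints: -2.15625, -1.46875, -0.78125, -0.09375, 0.59375, 1.28125, 1.96875, 2.65625.
r(-2.15625) ≈ 0.3402, r(-1.46875) ≈ 0.4798, r(-0.78125) ≈ 0.6766, r(-0.09375) ≈ 0.9542, r(0.59375) ≈ 1.3456, r(1.28125) ≈ 1.8977, r(1.96875) ≈ 2.6761, r(2.65625) ≈ 3.7740.
Sum = Δu · [r(-2.15625) + r(-1.46875) + r(-0.78125) + ...].
Sum ≈ 8.3492.

8.3492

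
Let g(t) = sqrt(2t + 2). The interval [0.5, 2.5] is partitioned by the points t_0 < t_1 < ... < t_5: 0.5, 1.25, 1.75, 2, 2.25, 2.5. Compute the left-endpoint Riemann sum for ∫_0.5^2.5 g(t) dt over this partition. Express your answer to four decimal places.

4.1958

Subinterval widths: 0.75, 0.5, 0.25, 0.25, 0.25.
Left endpoints: 0.5, 1.25, 1.75, 2, 2.25.
g(0.5) ≈ 1.7321, g(1.25) ≈ 2.1213, g(1.75) ≈ 2.3452, g(2) ≈ 2.4495, g(2.25) ≈ 2.5495.
Sum = Σ Δt_i · g(t_i).
Sum ≈ 4.1958.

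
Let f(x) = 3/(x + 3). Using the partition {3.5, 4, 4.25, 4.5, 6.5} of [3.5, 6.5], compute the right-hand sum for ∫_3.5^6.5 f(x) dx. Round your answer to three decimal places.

1.049

Subinterval widths: 0.5, 0.25, 0.25, 2.
Right endpoints: 4, 4.25, 4.5, 6.5.
f(4) = 3/7, f(4.25) = 12/29, f(4.5) = 0.4, f(6.5) = 6/19.
Sum = Σ Δx_i · f(x_i).
Sum ≈ 1.049.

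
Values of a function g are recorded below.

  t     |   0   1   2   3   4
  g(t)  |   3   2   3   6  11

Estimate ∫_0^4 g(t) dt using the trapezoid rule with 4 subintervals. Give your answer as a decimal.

18

Δt = 1.
T_4 = (1/2)·[3 + 2·2 + 2·3 + 2·6 + 11] = 18.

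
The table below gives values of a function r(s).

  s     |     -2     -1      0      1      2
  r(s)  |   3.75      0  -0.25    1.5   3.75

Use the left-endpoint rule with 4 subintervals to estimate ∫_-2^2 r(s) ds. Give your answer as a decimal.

5

Δs = 1.
Sum = 1·[3.75 + 0 + (-0.25) + 1.5] = 5.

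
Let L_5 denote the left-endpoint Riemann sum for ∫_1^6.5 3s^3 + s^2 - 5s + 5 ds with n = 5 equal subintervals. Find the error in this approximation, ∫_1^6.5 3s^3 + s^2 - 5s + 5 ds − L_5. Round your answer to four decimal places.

Exact integral: ∫_1^6.5 f(s) ds ≈ 1353.630208.
L_5 = 933.13.
Error ≈ 1353.630208 − 933.13 ≈ 420.5002.

420.5002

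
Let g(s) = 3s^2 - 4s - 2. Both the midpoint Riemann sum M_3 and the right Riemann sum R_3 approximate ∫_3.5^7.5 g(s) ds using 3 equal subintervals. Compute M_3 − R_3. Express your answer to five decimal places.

-82.66667

M_3 ≈ 281.2222222.
R_3 ≈ 363.8888889.
M_3 − R_3 ≈ -82.66667.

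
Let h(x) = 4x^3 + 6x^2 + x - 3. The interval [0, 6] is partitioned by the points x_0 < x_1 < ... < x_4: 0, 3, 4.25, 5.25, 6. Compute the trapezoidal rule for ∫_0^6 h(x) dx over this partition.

1867.78125

Subinterval widths: 3, 1.25, 1, 0.75.
h(0) = -3, h(3) = 162, h(4.25) = 416.6875, h(5.25) = 746.4375, h(6) = 1083.
On each subinterval the trapezoid contributes (Δx_i/2)·[h(x_{i-1}) + h(x_i)].
Sum = 1867.78125.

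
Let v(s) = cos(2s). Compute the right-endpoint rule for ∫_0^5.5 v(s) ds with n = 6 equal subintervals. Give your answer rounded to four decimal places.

Δs = (5.5 − 0)/6 = 11/12.
Right endpoints: 11/12, 11/6, 2.75, 11/3, 55/12, 5.5.
v(11/12) ≈ -0.2595, v(11/6) ≈ -0.8653, v(2.75) ≈ 0.7087, v(11/3) ≈ 0.4974, v(55/12) ≈ -0.9669, v(5.5) ≈ 0.0044.
Sum = Δs · [v(11/12) + v(11/6) + v(2.75) + ...].
Sum ≈ -0.8077.

-0.8077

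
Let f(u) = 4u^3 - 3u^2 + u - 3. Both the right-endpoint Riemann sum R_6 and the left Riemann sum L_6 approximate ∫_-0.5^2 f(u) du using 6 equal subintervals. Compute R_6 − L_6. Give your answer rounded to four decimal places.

9.8958

R_6 ≈ 7.569444.
L_6 ≈ -2.326389.
R_6 − L_6 ≈ 9.8958.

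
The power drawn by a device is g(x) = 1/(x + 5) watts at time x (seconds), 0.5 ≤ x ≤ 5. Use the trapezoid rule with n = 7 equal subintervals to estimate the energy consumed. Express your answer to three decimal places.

0.599

Δx = (5 − 0.5)/7 = 9/14.
g(0.5) = 2/11, g(8/7) = 7/43, g(25/14) = 14/95, g(17/7) = 7/52, g(43/14) = 14/113, g(26/7) = 7/61, g(61/14) = 14/131, g(5) = 0.1.
T_7 = (Δx/2)·[g(x_0) + 2g(x_1) + ... + 2g(x_{6}) + g(x_7)].
Sum ≈ 0.599.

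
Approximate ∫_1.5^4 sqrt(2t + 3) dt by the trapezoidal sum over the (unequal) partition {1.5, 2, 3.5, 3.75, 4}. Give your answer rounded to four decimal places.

7.2498

Subinterval widths: 0.5, 1.5, 0.25, 0.25.
f(1.5) ≈ 2.4495, f(2) ≈ 2.6458, f(3.5) ≈ 3.1623, f(3.75) ≈ 3.2404, f(4) ≈ 3.3166.
On each subinterval the trapezoid contributes (Δt_i/2)·[f(t_{i-1}) + f(t_i)].
Sum ≈ 7.2498.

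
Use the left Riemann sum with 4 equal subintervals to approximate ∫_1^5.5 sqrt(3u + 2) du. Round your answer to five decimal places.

14.00281

Δu = (5.5 − 1)/4 = 1.125.
Left endpoints: 1, 2.125, 3.25, 4.375.
f(1) ≈ 2.23607, f(2.125) ≈ 2.89396, f(3.25) ≈ 3.42783, f(4.375) ≈ 3.88909.
Sum = Δu · [f(1) + f(2.125) + f(3.25) + f(4.375)].
Sum ≈ 14.00281.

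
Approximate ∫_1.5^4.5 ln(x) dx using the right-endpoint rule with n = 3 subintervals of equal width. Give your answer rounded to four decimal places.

3.6731

Δx = (4.5 − 1.5)/3 = 1.
Right endpoints: 2.5, 3.5, 4.5.
f(2.5) ≈ 0.9163, f(3.5) ≈ 1.2528, f(4.5) ≈ 1.5041.
Sum = Δx · [f(2.5) + f(3.5) + f(4.5)].
Sum ≈ 3.6731.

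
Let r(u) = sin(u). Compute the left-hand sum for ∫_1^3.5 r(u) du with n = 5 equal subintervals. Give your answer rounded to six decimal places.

1.743928

Δu = (3.5 − 1)/5 = 0.5.
Left endpoints: 1, 1.5, 2, 2.5, 3.
r(1) ≈ 0.841471, r(1.5) ≈ 0.997495, r(2) ≈ 0.909297, r(2.5) ≈ 0.598472, r(3) ≈ 0.141120.
Sum = Δu · [r(1) + r(1.5) + r(2) + r(2.5) + r(3)].
Sum ≈ 1.743928.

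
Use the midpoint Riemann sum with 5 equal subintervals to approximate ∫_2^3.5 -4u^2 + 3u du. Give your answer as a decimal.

-34.08

Δu = (3.5 − 2)/5 = 0.3.
Midpoints: 2.15, 2.45, 2.75, 3.05, 3.35.
f(2.15) = -12.04, f(2.45) = -16.66, f(2.75) = -22, f(3.05) = -28.06, f(3.35) = -34.84.
Sum = Δu · [f(2.15) + f(2.45) + f(2.75) + f(3.05) + f(3.35)].
Sum = -34.08.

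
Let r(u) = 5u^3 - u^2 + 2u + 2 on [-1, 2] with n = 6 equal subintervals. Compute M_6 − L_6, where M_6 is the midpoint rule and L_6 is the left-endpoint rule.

10.78125

M_6 = 24.34375.
L_6 = 13.5625.
M_6 − L_6 = 10.78125.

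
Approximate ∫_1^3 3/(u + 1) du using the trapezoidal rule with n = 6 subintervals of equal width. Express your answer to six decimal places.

Δu = (3 − 1)/6 = 1/3.
f(1) = 1.5, f(4/3) = 9/7, f(5/3) = 1.125, f(2) = 1, f(7/3) = 0.9, f(8/3) = 9/11, f(3) = 0.75.
T_6 = (Δu/2)·[f(u_0) + 2f(u_1) + ... + 2f(u_{5}) + f(u_6)].
Sum ≈ 2.084632.

2.084632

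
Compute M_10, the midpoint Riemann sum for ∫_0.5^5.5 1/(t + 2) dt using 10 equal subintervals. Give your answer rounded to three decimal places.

Δt = (5.5 − 0.5)/10 = 0.5.
Midpoints: 0.75, 1.25, 1.75, 2.25, 2.75, 3.25, 3.75, 4.25, 4.75, 5.25.
f(0.75) = 4/11, f(1.25) = 4/13, f(1.75) = 4/15, f(2.25) = 4/17, f(2.75) = 4/19, f(3.25) = 4/21, f(3.75) = 4/23, f(4.25) = 0.16, f(4.75) = 4/27, f(5.25) = 4/29.
Sum = Δt · [f(0.75) + f(1.25) + f(1.75) + ...].
Sum ≈ 1.097.

1.097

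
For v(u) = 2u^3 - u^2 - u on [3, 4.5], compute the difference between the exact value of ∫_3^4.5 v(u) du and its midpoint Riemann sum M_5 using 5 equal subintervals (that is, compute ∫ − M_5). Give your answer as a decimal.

0.241875

Exact integral: ∫_3^4.5 v(u) du = 137.53125.
M_5 = 137.289375.
Error = 137.53125 − 137.289375 = 0.241875.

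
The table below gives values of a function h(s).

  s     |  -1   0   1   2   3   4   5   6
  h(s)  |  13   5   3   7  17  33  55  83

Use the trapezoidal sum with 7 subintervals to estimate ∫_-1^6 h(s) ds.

168

Δs = 1.
T_7 = (1/2)·[13 + 2·5 + 2·3 + 2·7 + 2·17 + 2·33 + 2·55 + 83] = 168.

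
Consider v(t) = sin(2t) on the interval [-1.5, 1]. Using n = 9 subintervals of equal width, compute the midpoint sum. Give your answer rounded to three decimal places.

-0.291

Δt = (1 − (-1.5))/9 = 5/18.
Midpoints: -49/36, -13/12, -29/36, -19/36, -0.25, 1/36, 11/36, 7/12, 31/36.
v(-49/36) ≈ -0.407, v(-13/12) ≈ -0.828, v(-29/36) ≈ -0.999, v(-19/36) ≈ -0.870, v(-0.25) ≈ -0.479, v(1/36) ≈ 0.056, v(11/36) ≈ 0.574, v(7/12) ≈ 0.919, v(31/36) ≈ 0.989.
Sum = Δt · [v(-49/36) + v(-13/12) + v(-29/36) + ...].
Sum ≈ -0.291.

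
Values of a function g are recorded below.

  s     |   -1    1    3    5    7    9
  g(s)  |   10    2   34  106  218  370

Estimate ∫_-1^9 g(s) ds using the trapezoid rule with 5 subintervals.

Δs = 2.
T_5 = (2/2)·[10 + 2·2 + 2·34 + 2·106 + 2·218 + 370] = 1100.

1100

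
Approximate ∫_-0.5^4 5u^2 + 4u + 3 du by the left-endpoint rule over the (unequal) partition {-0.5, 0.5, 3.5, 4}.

Subinterval widths: 1, 3, 0.5.
Left endpoints: -0.5, 0.5, 3.5.
f(-0.5) = 2.25, f(0.5) = 6.25, f(3.5) = 78.25.
Sum = Σ Δu_i · f(u_i).
Sum = 60.125.

60.125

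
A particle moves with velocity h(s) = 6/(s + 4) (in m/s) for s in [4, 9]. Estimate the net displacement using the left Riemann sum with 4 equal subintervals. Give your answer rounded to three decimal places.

3.101

Δs = (9 − 4)/4 = 1.25.
Left endpoints: 4, 5.25, 6.5, 7.75.
h(4) = 0.75, h(5.25) = 24/37, h(6.5) = 4/7, h(7.75) = 24/47.
Sum = Δs · [h(4) + h(5.25) + h(6.5) + h(7.75)].
Sum ≈ 3.101.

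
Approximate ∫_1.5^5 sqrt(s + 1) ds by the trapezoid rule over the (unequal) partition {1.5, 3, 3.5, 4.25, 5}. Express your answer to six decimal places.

7.148704

Subinterval widths: 1.5, 0.5, 0.75, 0.75.
f(1.5) ≈ 1.581139, f(3) ≈ 2.000000, f(3.5) ≈ 2.121320, f(4.25) ≈ 2.291288, f(5) ≈ 2.449490.
On each subinterval the trapezoid contributes (Δs_i/2)·[f(s_{i-1}) + f(s_i)].
Sum ≈ 7.148704.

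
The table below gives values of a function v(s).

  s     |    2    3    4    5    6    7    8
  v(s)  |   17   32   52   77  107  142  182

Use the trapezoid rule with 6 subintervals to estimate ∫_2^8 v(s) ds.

Δs = 1.
T_6 = (1/2)·[17 + 2·32 + 2·52 + 2·77 + 2·107 + 2·142 + 182] = 509.5.

509.5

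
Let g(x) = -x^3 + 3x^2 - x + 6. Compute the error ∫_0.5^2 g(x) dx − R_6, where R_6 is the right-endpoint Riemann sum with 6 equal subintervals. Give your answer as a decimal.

Exact integral: ∫_0.5^2 g(x) dx = 11.015625.
R_6 = 11.23828125.
Error = 11.015625 − 11.23828125 = -0.22265625.

-0.22265625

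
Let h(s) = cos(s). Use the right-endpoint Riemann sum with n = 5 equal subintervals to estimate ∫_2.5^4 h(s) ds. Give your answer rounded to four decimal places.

Δs = (4 − 2.5)/5 = 0.3.
Right endpoints: 2.8, 3.1, 3.4, 3.7, 4.
h(2.8) ≈ -0.9422, h(3.1) ≈ -0.9991, h(3.4) ≈ -0.9668, h(3.7) ≈ -0.8481, h(4) ≈ -0.6536.
Sum = Δs · [h(2.8) + h(3.1) + h(3.4) + h(3.7) + h(4)].
Sum ≈ -1.3230.

-1.3230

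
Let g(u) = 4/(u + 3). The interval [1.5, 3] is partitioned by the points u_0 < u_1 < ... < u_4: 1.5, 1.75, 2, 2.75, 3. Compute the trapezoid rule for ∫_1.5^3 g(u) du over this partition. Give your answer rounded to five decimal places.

Subinterval widths: 0.25, 0.25, 0.75, 0.25.
g(1.5) = 8/9, g(1.75) = 16/19, g(2) = 0.8, g(2.75) = 16/23, g(3) = 2/3.
On each subinterval the trapezoid contributes (Δu_i/2)·[g(u_{i-1}) + g(u_i)].
Sum ≈ 1.15280.

1.15280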